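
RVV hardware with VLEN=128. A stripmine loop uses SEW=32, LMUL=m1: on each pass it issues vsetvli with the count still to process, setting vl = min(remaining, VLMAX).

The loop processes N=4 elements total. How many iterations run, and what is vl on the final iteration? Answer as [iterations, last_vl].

[iterations, last_vl] = [1, 4]

VLMAX = (128 × 1) / 32 = 4 lanes
N=4: ⌈4/4⌉ = 1 iters; last vl = 4 − 0×4 = 4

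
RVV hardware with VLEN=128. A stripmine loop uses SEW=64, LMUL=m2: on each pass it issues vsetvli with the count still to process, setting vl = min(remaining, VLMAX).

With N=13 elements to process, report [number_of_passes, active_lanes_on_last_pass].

[iterations, last_vl] = [4, 1]

VLMAX = VLEN×LMUL/SEW = 128×2/64 = 4
iterations = ceil(13/4) = 4; final-pass vl = 1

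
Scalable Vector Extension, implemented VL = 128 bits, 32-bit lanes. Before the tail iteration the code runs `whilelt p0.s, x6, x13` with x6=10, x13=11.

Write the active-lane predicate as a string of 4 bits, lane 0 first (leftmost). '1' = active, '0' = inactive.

register lanes = 128/32 = 4
whilelt: lane j active iff 10+j < 11 → j < 1 → 1 active
bits (lane 0 leftmost): 1000

predicate = 1000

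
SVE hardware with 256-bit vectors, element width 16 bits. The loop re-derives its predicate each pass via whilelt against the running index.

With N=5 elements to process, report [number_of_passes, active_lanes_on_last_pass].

[iterations, last_vl] = [1, 5]

lane count: 256 div 16 = 16
iterations = ceil(5/16) = 1; final-pass vl = 5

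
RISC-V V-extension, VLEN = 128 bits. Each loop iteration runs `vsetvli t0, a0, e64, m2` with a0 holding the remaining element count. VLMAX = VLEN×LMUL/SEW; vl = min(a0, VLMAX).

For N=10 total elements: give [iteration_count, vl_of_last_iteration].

VLMAX = VLEN×LMUL/SEW = 128×2/64 = 4
iterations = ceil(10/4) = 3; final-pass vl = 2

[iterations, last_vl] = [3, 2]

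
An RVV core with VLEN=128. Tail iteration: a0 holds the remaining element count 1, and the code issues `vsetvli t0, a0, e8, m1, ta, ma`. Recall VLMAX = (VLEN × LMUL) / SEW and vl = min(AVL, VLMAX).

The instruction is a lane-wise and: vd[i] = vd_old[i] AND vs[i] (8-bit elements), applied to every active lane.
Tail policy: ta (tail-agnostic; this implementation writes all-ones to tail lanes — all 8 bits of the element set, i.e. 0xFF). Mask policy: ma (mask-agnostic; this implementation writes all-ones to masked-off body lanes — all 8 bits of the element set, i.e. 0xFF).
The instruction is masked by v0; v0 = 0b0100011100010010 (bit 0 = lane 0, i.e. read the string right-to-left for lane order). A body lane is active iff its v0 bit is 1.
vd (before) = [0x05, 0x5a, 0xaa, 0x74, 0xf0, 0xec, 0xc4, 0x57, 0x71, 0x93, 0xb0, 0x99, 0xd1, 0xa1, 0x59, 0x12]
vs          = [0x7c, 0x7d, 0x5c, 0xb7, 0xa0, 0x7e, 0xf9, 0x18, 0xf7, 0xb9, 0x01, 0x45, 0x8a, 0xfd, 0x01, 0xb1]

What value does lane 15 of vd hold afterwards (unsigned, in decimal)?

vd[15] = 255

lanes per group: 128·1/8 = 16
vl = min(AVL, VLMAX) = min(1, 16) = 1
[0] mask-off/ones = 0xff
[1] tail/ones = 0xff
[2] tail/ones = 0xff
[3] tail/ones = 0xff
[4] tail/ones = 0xff
[5] tail/ones = 0xff
[6] tail/ones = 0xff
[7] tail/ones = 0xff
[8] tail/ones = 0xff
[9] tail/ones = 0xff
[10] tail/ones = 0xff
[11] tail/ones = 0xff
[12] tail/ones = 0xff
[13] tail/ones = 0xff
[14] tail/ones = 0xff
[15] tail/ones = 0xff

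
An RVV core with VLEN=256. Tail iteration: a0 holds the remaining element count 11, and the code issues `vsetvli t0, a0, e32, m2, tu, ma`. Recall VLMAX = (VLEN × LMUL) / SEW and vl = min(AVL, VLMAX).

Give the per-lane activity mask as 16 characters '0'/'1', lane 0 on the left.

predicate = 1111111111100000

VLMAX = VLEN×LMUL/SEW = 256×2/32 = 16
vl = min(AVL, VLMAX) = min(11, 16) = 11
bits (lane 0 leftmost): 1111111111100000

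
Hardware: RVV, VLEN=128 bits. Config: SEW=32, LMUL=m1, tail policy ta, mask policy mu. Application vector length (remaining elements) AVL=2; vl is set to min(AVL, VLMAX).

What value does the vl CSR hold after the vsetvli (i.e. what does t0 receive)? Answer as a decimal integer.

VLMAX = (128 × 1) / 32 = 4 lanes
vl = min(AVL, VLMAX) = min(2, 4) = 2

vl = 2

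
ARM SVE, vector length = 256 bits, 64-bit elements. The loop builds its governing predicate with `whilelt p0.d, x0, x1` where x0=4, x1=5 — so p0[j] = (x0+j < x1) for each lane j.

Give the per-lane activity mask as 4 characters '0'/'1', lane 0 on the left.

register lanes = 256/64 = 4
whilelt: lane j active iff 4+j < 5 → j < 1 → 1 active
bits (lane 0 leftmost): 1000

predicate = 1000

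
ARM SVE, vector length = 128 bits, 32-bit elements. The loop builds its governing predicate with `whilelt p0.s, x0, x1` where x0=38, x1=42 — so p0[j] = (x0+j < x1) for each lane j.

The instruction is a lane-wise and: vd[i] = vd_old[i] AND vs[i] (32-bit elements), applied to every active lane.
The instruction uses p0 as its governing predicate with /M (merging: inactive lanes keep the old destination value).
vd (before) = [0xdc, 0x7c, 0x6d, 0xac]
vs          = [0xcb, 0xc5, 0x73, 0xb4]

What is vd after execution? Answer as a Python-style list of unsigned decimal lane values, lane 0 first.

vd = [200, 68, 97, 164]

register lanes = 128/32 = 4
p0[j] = (38+j < 42); true for j=0..3 → 4 lanes set
lane  0: and(0xdc,0xcb) ⇒ 0xc8
lane  1: and(0x7c,0xc5) ⇒ 0x44
lane  2: and(0x6d,0x73) ⇒ 0x61
lane  3: and(0xac,0xb4) ⇒ 0xa4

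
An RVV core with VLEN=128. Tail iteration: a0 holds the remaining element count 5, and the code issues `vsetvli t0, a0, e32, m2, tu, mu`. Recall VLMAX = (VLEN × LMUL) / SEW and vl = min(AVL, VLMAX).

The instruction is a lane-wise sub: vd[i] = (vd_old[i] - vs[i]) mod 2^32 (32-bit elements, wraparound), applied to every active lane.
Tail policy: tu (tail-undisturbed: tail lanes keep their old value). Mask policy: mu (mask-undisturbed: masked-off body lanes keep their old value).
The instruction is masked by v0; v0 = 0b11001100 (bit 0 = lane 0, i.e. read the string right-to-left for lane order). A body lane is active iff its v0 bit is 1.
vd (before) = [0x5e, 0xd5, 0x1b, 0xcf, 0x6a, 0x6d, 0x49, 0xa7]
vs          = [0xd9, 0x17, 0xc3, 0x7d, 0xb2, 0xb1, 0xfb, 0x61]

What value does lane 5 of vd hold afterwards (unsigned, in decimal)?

VLMAX = VLEN×LMUL/SEW = 128×2/32 = 8
AVL=5 ≤ VLMAX=8, so vl = 5
  i=0: mask-off/keep → 94
  i=1: mask-off/keep → 213
  i=2: sub(0x1b,0xc3) → 4294967128
  i=3: sub(0xcf,0x7d) → 82
  i=4: mask-off/keep → 106
  i=5: tail/keep → 109
  i=6: tail/keep → 73
  i=7: tail/keep → 167

vd[5] = 109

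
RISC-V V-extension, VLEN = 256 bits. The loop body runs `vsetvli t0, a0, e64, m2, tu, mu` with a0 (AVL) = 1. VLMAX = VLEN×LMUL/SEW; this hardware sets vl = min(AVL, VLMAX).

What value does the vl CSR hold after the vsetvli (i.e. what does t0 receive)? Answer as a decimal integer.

lanes per group: 256·2/64 = 8
vl ← min(1, 8) = 1

vl = 1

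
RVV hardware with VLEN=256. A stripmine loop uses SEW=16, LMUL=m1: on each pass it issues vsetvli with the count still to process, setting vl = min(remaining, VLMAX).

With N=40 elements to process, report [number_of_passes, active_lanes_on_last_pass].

VLMAX = VLEN×LMUL/SEW = 256×1/16 = 16
40 elements at 16/iter → 3 passes, remainder 8 on the last

[iterations, last_vl] = [3, 8]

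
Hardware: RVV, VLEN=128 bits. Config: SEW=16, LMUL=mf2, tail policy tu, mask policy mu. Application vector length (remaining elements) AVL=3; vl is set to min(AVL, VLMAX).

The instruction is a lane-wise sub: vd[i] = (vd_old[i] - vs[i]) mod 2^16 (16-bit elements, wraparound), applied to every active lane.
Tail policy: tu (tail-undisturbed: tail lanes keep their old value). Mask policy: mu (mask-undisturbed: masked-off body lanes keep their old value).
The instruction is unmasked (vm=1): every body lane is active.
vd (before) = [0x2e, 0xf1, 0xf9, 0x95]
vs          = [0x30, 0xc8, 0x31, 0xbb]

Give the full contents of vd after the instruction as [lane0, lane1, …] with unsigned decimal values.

vd = [65534, 41, 200, 149]

VLMAX = VLEN×LMUL/SEW = 128×1/2/16 = 4
vl = min(AVL, VLMAX) = min(3, 4) = 3
[0] sub(0x2e,0x30) = 0xfffe
[1] sub(0xf1,0xc8) = 0x29
[2] sub(0xf9,0x31) = 0xc8
[3] tail/keep = 0x95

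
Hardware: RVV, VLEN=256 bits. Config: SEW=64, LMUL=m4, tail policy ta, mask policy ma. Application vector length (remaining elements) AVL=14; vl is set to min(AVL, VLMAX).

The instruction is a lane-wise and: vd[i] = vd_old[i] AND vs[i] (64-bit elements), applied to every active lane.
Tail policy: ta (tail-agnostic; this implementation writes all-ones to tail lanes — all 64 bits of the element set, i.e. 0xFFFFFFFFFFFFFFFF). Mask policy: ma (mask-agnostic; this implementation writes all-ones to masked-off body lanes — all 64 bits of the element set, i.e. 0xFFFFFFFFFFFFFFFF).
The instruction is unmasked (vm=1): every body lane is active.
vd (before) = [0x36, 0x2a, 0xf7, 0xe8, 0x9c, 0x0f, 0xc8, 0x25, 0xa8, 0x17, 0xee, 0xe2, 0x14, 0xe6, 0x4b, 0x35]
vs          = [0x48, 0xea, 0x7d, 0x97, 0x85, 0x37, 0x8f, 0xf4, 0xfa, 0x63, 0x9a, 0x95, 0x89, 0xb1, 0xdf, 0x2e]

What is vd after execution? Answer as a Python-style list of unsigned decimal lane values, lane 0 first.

vd = [0, 42, 117, 128, 132, 7, 136, 36, 168, 3, 138, 128, 0, 160, 18446744073709551615, 18446744073709551615]

lanes per group: 256·4/64 = 16
vl ← min(14, 16) = 14
vd[0] and(0x36,0x48) -> 0x00
vd[1] and(0x2a,0xea) -> 0x2a
vd[2] and(0xf7,0x7d) -> 0x75
vd[3] and(0xe8,0x97) -> 0x80
vd[4] and(0x9c,0x85) -> 0x84
vd[5] and(0x0f,0x37) -> 0x07
vd[6] and(0xc8,0x8f) -> 0x88
vd[7] and(0x25,0xf4) -> 0x24
vd[8] and(0xa8,0xfa) -> 0xa8
vd[9] and(0x17,0x63) -> 0x03
vd[10] and(0xee,0x9a) -> 0x8a
vd[11] and(0xe2,0x95) -> 0x80
vd[12] and(0x14,0x89) -> 0x00
vd[13] and(0xe6,0xb1) -> 0xa0
vd[14] tail/ones -> 0xffffffffffffffff
vd[15] tail/ones -> 0xffffffffffffffff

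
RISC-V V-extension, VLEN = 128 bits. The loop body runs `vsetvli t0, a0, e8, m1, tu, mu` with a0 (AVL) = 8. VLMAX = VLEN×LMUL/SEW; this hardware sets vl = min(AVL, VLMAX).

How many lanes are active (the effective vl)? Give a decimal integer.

vl = 8

lanes per group: 128·1/8 = 16
AVL=8 ≤ VLMAX=16, so vl = 8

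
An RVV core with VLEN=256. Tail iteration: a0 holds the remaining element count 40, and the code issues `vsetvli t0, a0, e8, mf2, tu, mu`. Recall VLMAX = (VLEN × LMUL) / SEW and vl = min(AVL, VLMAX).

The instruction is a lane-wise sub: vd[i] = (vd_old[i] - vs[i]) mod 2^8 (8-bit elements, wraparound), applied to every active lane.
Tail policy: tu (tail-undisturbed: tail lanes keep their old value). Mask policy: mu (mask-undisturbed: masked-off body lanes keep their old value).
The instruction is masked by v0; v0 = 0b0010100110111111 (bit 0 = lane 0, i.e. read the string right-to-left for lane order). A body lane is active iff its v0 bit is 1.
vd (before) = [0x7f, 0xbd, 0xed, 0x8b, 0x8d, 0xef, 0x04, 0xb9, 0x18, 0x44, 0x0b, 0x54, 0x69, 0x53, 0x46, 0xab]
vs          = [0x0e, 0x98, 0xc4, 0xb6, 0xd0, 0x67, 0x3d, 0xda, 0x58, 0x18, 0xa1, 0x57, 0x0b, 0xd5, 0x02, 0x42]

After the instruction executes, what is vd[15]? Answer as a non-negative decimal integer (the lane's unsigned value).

VLMAX = (256 × 1/2) / 8 = 16 lanes
AVL=40 > VLMAX=16, so vl = 16
vd[0] sub(0x7f,0x0e) -> 0x71
vd[1] sub(0xbd,0x98) -> 0x25
vd[2] sub(0xed,0xc4) -> 0x29
vd[3] sub(0x8b,0xb6) -> 0xd5
vd[4] sub(0x8d,0xd0) -> 0xbd
vd[5] sub(0xef,0x67) -> 0x88
vd[6] mask-off/keep -> 0x04
vd[7] sub(0xb9,0xda) -> 0xdf
vd[8] sub(0x18,0x58) -> 0xc0
vd[9] mask-off/keep -> 0x44
vd[10] mask-off/keep -> 0x0b
vd[11] sub(0x54,0x57) -> 0xfd
vd[12] mask-off/keep -> 0x69
vd[13] sub(0x53,0xd5) -> 0x7e
vd[14] mask-off/keep -> 0x46
vd[15] mask-off/keep -> 0xab

vd[15] = 171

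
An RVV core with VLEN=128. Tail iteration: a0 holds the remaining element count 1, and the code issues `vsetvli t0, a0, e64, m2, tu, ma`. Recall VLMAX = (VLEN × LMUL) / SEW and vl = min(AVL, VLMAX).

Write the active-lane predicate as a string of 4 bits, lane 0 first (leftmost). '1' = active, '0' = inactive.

predicate = 1000

VLMAX = (128 × 2) / 64 = 4 lanes
vl ← min(1, 4) = 1
bits (lane 0 leftmost): 1000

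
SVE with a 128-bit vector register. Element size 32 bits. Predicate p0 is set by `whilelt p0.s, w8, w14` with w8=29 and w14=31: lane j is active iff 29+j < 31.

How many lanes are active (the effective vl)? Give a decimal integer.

vl = 2

lane count: 128 div 32 = 4
whilelt: lane j active iff 29+j < 31 → j < 2 → 2 active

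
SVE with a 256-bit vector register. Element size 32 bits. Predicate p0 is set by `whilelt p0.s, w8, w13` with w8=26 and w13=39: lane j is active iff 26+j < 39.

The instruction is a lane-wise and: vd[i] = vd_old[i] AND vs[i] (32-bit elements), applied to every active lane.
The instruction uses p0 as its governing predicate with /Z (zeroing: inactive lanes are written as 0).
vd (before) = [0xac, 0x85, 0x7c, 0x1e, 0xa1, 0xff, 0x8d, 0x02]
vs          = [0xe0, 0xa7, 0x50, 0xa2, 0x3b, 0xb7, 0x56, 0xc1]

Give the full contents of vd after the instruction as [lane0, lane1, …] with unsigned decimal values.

register lanes = 256/32 = 8
active while 26+j < 39, i.e. j ∈ [0,13) capped at 8 ⇒ 8
lane  0: and(0xac,0xe0) ⇒ 0xa0
lane  1: and(0x85,0xa7) ⇒ 0x85
lane  2: and(0x7c,0x50) ⇒ 0x50
lane  3: and(0x1e,0xa2) ⇒ 0x02
lane  4: and(0xa1,0x3b) ⇒ 0x21
lane  5: and(0xff,0xb7) ⇒ 0xb7
lane  6: and(0x8d,0x56) ⇒ 0x04
lane  7: and(0x02,0xc1) ⇒ 0x00

vd = [160, 133, 80, 2, 33, 183, 4, 0]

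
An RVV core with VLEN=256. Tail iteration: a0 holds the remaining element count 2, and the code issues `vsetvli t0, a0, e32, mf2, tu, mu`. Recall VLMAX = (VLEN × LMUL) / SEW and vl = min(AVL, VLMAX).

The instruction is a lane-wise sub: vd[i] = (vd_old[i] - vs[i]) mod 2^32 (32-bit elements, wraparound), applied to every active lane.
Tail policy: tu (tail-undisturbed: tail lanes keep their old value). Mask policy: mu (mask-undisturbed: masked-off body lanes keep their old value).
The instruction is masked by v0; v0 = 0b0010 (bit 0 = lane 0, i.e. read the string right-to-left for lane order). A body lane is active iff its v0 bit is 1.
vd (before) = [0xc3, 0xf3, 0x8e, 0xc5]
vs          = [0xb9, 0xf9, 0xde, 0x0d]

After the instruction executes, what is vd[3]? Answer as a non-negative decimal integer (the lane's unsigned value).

VLMAX = (256 × 1/2) / 32 = 4 lanes
vl = min(AVL, VLMAX) = min(2, 4) = 2
  i=0: mask-off/keep → 195
  i=1: sub(0xf3,0xf9) → 4294967290
  i=2: tail/keep → 142
  i=3: tail/keep → 197

vd[3] = 197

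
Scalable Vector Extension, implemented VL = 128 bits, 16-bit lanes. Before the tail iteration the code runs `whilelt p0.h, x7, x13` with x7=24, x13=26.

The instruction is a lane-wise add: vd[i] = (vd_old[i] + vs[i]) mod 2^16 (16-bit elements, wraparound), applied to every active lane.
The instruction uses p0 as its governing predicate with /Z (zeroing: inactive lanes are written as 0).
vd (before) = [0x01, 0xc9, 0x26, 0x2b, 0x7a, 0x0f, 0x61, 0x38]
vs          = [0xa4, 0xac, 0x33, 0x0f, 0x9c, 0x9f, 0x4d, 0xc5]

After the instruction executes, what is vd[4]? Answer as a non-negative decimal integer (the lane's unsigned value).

128-bit reg / 16-bit elem → 8 lanes
p0[j] = (24+j < 26); true for j=0..1 → 2 lanes set
  i=0: add(0x01,0xa4) → 165
  i=1: add(0xc9,0xac) → 373
  i=2: tail/zero → 0
  i=3: tail/zero → 0
  i=4: tail/zero → 0
  i=5: tail/zero → 0
  i=6: tail/zero → 0
  i=7: tail/zero → 0

vd[4] = 0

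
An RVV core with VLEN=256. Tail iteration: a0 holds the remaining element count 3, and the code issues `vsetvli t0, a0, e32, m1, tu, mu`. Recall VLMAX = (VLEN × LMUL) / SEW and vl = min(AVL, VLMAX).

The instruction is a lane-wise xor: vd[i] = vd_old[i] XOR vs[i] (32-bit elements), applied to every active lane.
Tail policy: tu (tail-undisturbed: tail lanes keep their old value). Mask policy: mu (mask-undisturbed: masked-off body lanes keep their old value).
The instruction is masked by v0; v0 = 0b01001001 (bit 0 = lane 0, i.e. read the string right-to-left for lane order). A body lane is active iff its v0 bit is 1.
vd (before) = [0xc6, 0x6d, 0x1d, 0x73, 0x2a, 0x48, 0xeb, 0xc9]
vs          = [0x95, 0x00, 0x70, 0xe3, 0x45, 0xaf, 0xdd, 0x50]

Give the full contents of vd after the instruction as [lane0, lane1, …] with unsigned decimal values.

VLMAX = VLEN×LMUL/SEW = 256×1/32 = 8
vl ← min(3, 8) = 3
  i=0: xor(0xc6,0x95) → 83
  i=1: mask-off/keep → 109
  i=2: mask-off/keep → 29
  i=3: tail/keep → 115
  i=4: tail/keep → 42
  i=5: tail/keep → 72
  i=6: tail/keep → 235
  i=7: tail/keep → 201

vd = [83, 109, 29, 115, 42, 72, 235, 201]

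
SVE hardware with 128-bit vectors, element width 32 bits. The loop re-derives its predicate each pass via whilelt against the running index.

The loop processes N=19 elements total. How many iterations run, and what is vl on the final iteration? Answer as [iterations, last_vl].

[iterations, last_vl] = [5, 3]

128-bit reg / 32-bit elem → 4 lanes
19 elements at 4/iter → 5 passes, remainder 3 on the last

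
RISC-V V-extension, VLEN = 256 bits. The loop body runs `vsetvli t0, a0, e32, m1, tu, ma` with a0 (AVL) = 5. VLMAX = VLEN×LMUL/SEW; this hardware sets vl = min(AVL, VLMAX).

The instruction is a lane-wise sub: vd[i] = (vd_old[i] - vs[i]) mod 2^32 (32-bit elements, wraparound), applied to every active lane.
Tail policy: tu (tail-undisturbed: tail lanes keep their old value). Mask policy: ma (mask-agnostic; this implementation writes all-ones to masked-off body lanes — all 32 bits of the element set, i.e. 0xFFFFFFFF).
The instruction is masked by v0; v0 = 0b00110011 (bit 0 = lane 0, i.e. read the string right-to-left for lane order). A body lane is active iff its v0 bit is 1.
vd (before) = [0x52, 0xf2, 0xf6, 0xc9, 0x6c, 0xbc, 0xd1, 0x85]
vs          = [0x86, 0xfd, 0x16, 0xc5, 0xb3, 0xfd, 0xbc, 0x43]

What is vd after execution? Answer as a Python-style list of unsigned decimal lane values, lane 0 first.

vd = [4294967244, 4294967285, 4294967295, 4294967295, 4294967225, 188, 209, 133]

lanes per group: 256·1/32 = 8
AVL=5 ≤ VLMAX=8, so vl = 5
vd[0] sub(0x52,0x86) -> 0xffffffcc
vd[1] sub(0xf2,0xfd) -> 0xfffffff5
vd[2] mask-off/ones -> 0xffffffff
vd[3] mask-off/ones -> 0xffffffff
vd[4] sub(0x6c,0xb3) -> 0xffffffb9
vd[5] tail/keep -> 0xbc
vd[6] tail/keep -> 0xd1
vd[7] tail/keep -> 0x85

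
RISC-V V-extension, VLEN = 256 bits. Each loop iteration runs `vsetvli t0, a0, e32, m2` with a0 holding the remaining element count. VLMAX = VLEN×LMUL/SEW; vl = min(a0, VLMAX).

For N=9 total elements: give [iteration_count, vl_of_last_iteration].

VLMAX = (256 × 2) / 32 = 16 lanes
9 elements at 16/iter → 1 passes, remainder 9 on the last

[iterations, last_vl] = [1, 9]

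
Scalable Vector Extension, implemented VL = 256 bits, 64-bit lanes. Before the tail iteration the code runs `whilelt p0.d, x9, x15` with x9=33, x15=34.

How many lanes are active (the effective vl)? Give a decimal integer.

256-bit reg / 64-bit elem → 4 lanes
whilelt: lane j active iff 33+j < 34 → j < 1 → 1 active

vl = 1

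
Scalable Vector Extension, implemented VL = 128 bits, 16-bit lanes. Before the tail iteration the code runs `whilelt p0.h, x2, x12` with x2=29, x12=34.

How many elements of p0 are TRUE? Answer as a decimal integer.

vl = 5

128-bit reg / 16-bit elem → 8 lanes
active while 29+j < 34, i.e. j ∈ [0,5) capped at 8 ⇒ 5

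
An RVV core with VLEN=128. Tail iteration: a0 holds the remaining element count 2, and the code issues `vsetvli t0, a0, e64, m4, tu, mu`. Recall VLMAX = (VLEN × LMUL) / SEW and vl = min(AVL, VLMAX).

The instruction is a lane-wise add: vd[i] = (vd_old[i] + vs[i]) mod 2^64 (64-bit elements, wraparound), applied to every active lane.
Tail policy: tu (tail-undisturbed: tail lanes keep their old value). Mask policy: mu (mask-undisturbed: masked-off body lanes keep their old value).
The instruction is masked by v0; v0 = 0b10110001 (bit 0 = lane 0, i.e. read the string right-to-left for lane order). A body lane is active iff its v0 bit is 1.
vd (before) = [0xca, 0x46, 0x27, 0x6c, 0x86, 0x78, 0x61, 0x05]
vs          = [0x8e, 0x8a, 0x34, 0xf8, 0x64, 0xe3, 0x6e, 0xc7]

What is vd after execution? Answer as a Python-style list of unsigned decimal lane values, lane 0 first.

vd = [344, 70, 39, 108, 134, 120, 97, 5]

VLMAX = (128 × 4) / 64 = 8 lanes
vl ← min(2, 8) = 2
  i=0: add(0xca,0x8e) → 344
  i=1: mask-off/keep → 70
  i=2: tail/keep → 39
  i=3: tail/keep → 108
  i=4: tail/keep → 134
  i=5: tail/keep → 120
  i=6: tail/keep → 97
  i=7: tail/keep → 5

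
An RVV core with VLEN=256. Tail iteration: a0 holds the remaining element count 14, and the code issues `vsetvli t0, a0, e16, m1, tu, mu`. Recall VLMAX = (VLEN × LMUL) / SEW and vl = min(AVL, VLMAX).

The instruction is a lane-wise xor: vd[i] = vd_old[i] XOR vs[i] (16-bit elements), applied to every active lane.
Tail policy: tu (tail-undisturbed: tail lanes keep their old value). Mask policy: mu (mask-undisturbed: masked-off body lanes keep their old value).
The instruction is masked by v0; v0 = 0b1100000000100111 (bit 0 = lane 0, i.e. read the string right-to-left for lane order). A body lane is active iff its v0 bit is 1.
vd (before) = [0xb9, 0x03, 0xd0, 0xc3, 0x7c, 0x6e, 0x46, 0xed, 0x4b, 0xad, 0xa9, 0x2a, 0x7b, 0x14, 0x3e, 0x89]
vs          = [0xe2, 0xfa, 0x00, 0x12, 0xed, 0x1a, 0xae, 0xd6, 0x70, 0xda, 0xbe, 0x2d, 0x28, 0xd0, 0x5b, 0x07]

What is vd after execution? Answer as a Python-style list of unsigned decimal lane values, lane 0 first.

vd = [91, 249, 208, 195, 124, 116, 70, 237, 75, 173, 169, 42, 123, 20, 62, 137]

VLMAX = VLEN×LMUL/SEW = 256×1/16 = 16
vl = min(AVL, VLMAX) = min(14, 16) = 14
lane  0: xor(0xb9,0xe2) ⇒ 0x5b
lane  1: xor(0x03,0xfa) ⇒ 0xf9
lane  2: xor(0xd0,0x00) ⇒ 0xd0
lane  3: mask-off/keep ⇒ 0xc3
lane  4: mask-off/keep ⇒ 0x7c
lane  5: xor(0x6e,0x1a) ⇒ 0x74
lane  6: mask-off/keep ⇒ 0x46
lane  7: mask-off/keep ⇒ 0xed
lane  8: mask-off/keep ⇒ 0x4b
lane  9: mask-off/keep ⇒ 0xad
lane 10: mask-off/keep ⇒ 0xa9
lane 11: mask-off/keep ⇒ 0x2a
lane 12: mask-off/keep ⇒ 0x7b
lane 13: mask-off/keep ⇒ 0x14
lane 14: tail/keep ⇒ 0x3e
lane 15: tail/keep ⇒ 0x89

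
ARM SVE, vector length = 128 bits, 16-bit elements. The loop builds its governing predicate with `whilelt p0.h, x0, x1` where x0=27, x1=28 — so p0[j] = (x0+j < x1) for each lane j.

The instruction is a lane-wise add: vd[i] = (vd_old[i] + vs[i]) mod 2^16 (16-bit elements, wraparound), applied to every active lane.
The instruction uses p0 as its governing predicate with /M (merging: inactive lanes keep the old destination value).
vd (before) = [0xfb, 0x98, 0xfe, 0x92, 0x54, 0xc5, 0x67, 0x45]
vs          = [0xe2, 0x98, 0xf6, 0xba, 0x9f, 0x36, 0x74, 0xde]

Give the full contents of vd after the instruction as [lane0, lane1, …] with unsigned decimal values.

lane count: 128 div 16 = 8
whilelt: lane j active iff 27+j < 28 → j < 1 → 1 active
[0] add(0xfb,0xe2) = 0x1dd
[1] tail/keep = 0x98
[2] tail/keep = 0xfe
[3] tail/keep = 0x92
[4] tail/keep = 0x54
[5] tail/keep = 0xc5
[6] tail/keep = 0x67
[7] tail/keep = 0x45

vd = [477, 152, 254, 146, 84, 197, 103, 69]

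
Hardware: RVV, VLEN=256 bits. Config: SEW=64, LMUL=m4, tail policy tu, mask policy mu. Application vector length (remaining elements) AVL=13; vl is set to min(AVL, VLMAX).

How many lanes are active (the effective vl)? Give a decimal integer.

VLMAX = VLEN×LMUL/SEW = 256×4/64 = 16
vl ← min(13, 16) = 13

vl = 13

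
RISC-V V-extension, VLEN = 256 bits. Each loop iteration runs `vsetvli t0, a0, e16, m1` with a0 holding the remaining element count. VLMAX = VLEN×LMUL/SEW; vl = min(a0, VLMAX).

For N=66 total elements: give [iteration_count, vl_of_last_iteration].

[iterations, last_vl] = [5, 2]

lanes per group: 256·1/16 = 16
66 elements at 16/iter → 5 passes, remainder 2 on the last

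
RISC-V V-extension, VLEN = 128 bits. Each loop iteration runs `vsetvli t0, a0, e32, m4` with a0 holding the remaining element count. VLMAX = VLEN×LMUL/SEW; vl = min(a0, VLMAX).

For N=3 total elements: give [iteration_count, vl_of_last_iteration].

[iterations, last_vl] = [1, 3]

VLMAX = VLEN×LMUL/SEW = 128×4/32 = 16
N=3: ⌈3/16⌉ = 1 iters; last vl = 3 − 0×16 = 3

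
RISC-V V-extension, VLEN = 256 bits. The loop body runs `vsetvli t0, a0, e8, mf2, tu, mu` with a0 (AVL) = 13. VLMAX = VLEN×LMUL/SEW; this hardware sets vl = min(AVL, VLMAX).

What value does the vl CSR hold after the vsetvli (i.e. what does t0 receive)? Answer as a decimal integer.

lanes per group: 256·1/2/8 = 16
AVL=13 ≤ VLMAX=16, so vl = 13

vl = 13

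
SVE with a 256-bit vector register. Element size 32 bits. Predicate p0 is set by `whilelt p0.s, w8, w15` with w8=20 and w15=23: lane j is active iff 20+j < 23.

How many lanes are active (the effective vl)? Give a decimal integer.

vl = 3

256-bit reg / 32-bit elem → 8 lanes
p0[j] = (20+j < 23); true for j=0..2 → 3 lanes set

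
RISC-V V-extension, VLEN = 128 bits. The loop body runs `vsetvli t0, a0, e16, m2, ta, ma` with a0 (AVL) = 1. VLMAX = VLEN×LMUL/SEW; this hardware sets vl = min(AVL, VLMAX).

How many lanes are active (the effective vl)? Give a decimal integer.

vl = 1

VLMAX = VLEN×LMUL/SEW = 128×2/16 = 16
AVL=1 ≤ VLMAX=16, so vl = 1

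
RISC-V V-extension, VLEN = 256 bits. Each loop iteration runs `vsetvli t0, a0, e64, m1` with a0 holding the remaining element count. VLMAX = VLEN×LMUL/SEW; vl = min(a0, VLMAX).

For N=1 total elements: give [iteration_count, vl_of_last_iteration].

[iterations, last_vl] = [1, 1]

lanes per group: 256·1/64 = 4
1 elements at 4/iter → 1 passes, remainder 1 on the last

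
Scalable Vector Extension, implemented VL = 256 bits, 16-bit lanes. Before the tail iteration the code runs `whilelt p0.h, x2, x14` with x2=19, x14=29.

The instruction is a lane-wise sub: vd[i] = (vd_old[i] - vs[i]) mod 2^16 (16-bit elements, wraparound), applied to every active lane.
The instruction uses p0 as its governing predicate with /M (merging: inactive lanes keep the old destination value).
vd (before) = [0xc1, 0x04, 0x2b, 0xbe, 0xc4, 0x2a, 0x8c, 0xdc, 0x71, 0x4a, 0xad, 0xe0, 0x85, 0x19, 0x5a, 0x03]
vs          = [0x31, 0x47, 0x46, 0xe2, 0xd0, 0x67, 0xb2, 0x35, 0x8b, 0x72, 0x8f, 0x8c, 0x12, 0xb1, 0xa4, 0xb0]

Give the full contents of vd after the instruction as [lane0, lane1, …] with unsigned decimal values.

256-bit reg / 16-bit elem → 16 lanes
whilelt: lane j active iff 19+j < 29 → j < 10 → 10 active
[0] sub(0xc1,0x31) = 0x90
[1] sub(0x04,0x47) = 0xffbd
[2] sub(0x2b,0x46) = 0xffe5
[3] sub(0xbe,0xe2) = 0xffdc
[4] sub(0xc4,0xd0) = 0xfff4
[5] sub(0x2a,0x67) = 0xffc3
[6] sub(0x8c,0xb2) = 0xffda
[7] sub(0xdc,0x35) = 0xa7
[8] sub(0x71,0x8b) = 0xffe6
[9] sub(0x4a,0x72) = 0xffd8
[10] tail/keep = 0xad
[11] tail/keep = 0xe0
[12] tail/keep = 0x85
[13] tail/keep = 0x19
[14] tail/keep = 0x5a
[15] tail/keep = 0x03

vd = [144, 65469, 65509, 65500, 65524, 65475, 65498, 167, 65510, 65496, 173, 224, 133, 25, 90, 3]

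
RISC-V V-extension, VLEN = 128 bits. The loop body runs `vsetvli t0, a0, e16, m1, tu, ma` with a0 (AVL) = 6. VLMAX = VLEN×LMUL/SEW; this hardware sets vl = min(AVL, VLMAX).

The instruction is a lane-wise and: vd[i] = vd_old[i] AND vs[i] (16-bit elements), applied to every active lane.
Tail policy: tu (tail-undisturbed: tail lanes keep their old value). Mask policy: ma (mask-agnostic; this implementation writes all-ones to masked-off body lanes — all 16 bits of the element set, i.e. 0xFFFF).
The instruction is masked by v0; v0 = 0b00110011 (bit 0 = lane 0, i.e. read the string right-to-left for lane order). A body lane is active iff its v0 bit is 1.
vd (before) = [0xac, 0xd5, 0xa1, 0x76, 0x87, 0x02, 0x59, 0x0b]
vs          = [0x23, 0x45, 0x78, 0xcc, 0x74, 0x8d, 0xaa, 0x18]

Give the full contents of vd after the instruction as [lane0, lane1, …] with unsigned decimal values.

vd = [32, 69, 65535, 65535, 4, 0, 89, 11]

VLMAX = (128 × 1) / 16 = 8 lanes
AVL=6 ≤ VLMAX=8, so vl = 6
lane  0: and(0xac,0x23) ⇒ 0x20
lane  1: and(0xd5,0x45) ⇒ 0x45
lane  2: mask-off/ones ⇒ 0xffff
lane  3: mask-off/ones ⇒ 0xffff
lane  4: and(0x87,0x74) ⇒ 0x04
lane  5: and(0x02,0x8d) ⇒ 0x00
lane  6: tail/keep ⇒ 0x59
lane  7: tail/keep ⇒ 0x0b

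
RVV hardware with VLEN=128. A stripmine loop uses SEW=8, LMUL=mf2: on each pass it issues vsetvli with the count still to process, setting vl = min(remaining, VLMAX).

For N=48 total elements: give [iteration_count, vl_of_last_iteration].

VLMAX = VLEN×LMUL/SEW = 128×1/2/8 = 8
48 elements at 8/iter → 6 passes, remainder 8 on the last

[iterations, last_vl] = [6, 8]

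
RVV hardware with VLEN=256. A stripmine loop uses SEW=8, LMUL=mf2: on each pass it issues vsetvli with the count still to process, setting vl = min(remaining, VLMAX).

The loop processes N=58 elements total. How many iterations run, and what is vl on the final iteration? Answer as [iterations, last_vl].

lanes per group: 256·1/2/8 = 16
iterations = ceil(58/16) = 4; final-pass vl = 10

[iterations, last_vl] = [4, 10]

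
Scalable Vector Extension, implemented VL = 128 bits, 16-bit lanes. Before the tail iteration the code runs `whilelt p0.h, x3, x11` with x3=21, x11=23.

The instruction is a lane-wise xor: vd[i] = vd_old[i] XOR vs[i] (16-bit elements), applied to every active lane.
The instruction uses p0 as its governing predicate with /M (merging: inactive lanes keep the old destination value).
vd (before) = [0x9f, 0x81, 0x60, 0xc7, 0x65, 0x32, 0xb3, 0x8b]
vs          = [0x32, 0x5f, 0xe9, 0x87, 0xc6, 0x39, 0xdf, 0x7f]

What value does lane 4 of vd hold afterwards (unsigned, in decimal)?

vd[4] = 101

lane count: 128 div 16 = 8
active while 21+j < 23, i.e. j ∈ [0,2) capped at 8 ⇒ 2
  i=0: xor(0x9f,0x32) → 173
  i=1: xor(0x81,0x5f) → 222
  i=2: tail/keep → 96
  i=3: tail/keep → 199
  i=4: tail/keep → 101
  i=5: tail/keep → 50
  i=6: tail/keep → 179
  i=7: tail/keep → 139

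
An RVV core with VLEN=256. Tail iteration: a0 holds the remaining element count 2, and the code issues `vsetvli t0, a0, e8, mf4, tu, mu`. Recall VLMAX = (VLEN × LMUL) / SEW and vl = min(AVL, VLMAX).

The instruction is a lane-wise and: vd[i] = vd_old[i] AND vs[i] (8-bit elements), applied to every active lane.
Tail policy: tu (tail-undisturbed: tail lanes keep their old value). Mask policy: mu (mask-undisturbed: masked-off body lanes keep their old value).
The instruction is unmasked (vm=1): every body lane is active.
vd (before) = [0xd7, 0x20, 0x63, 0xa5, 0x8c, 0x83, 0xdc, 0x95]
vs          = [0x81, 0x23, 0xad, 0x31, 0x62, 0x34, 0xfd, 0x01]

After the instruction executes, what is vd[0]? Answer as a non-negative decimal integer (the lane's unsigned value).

vd[0] = 129

VLMAX = (256 × 1/4) / 8 = 8 lanes
AVL=2 ≤ VLMAX=8, so vl = 2
lane  0: and(0xd7,0x81) ⇒ 0x81
lane  1: and(0x20,0x23) ⇒ 0x20
lane  2: tail/keep ⇒ 0x63
lane  3: tail/keep ⇒ 0xa5
lane  4: tail/keep ⇒ 0x8c
lane  5: tail/keep ⇒ 0x83
lane  6: tail/keep ⇒ 0xdc
lane  7: tail/keep ⇒ 0x95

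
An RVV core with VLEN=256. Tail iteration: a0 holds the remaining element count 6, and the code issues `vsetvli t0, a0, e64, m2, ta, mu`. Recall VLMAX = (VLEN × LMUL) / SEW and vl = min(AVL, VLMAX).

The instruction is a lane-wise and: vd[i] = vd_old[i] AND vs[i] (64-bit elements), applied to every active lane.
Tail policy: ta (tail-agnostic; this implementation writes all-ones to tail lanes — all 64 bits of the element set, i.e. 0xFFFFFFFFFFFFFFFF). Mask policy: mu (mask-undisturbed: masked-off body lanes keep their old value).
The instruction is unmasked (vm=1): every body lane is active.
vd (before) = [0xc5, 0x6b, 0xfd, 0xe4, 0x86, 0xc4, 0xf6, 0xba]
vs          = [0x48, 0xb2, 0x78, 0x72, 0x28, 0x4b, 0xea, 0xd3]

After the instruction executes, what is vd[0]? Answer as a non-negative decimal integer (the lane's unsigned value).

lanes per group: 256·2/64 = 8
vl ← min(6, 8) = 6
[0] and(0xc5,0x48) = 0x40
[1] and(0x6b,0xb2) = 0x22
[2] and(0xfd,0x78) = 0x78
[3] and(0xe4,0x72) = 0x60
[4] and(0x86,0x28) = 0x00
[5] and(0xc4,0x4b) = 0x40
[6] tail/ones = 0xffffffffffffffff
[7] tail/ones = 0xffffffffffffffff

vd[0] = 64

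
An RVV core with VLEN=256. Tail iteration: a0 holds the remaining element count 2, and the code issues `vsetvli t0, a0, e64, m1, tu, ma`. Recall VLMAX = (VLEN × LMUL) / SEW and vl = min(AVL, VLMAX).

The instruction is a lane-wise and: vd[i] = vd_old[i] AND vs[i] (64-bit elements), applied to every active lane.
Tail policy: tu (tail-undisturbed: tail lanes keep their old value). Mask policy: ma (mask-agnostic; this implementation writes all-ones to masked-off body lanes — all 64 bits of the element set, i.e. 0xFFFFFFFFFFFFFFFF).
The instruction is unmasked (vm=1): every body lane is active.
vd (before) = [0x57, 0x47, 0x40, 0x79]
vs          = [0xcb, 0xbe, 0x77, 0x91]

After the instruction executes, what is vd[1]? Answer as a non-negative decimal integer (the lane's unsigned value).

VLMAX = VLEN×LMUL/SEW = 256×1/64 = 4
vl = min(AVL, VLMAX) = min(2, 4) = 2
  i=0: and(0x57,0xcb) → 67
  i=1: and(0x47,0xbe) → 6
  i=2: tail/keep → 64
  i=3: tail/keep → 121

vd[1] = 6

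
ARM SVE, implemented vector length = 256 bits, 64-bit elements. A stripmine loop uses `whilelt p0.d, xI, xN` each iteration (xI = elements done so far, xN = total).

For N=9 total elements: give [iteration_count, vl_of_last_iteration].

[iterations, last_vl] = [3, 1]

256-bit reg / 64-bit elem → 4 lanes
9 elements at 4/iter → 3 passes, remainder 1 on the last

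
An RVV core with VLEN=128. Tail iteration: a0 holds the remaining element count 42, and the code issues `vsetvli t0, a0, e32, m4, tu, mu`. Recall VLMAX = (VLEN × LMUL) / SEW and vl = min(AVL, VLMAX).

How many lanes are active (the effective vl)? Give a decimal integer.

lanes per group: 128·4/32 = 16
AVL=42 > VLMAX=16, so vl = 16

vl = 16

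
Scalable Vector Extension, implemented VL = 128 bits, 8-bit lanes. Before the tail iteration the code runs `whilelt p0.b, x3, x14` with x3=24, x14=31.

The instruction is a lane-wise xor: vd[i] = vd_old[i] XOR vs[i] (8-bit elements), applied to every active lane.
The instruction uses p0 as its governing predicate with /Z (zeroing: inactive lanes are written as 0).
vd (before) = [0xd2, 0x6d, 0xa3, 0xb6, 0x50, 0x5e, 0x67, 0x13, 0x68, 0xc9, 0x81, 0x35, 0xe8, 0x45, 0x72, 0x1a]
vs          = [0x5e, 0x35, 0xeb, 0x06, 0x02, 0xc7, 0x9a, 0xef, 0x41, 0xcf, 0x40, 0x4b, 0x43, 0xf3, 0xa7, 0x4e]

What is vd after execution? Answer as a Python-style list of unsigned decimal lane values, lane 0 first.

128-bit reg / 8-bit elem → 16 lanes
whilelt: lane j active iff 24+j < 31 → j < 7 → 7 active
vd[0] xor(0xd2,0x5e) -> 0x8c
vd[1] xor(0x6d,0x35) -> 0x58
vd[2] xor(0xa3,0xeb) -> 0x48
vd[3] xor(0xb6,0x06) -> 0xb0
vd[4] xor(0x50,0x02) -> 0x52
vd[5] xor(0x5e,0xc7) -> 0x99
vd[6] xor(0x67,0x9a) -> 0xfd
vd[7] tail/zero -> 0x00
vd[8] tail/zero -> 0x00
vd[9] tail/zero -> 0x00
vd[10] tail/zero -> 0x00
vd[11] tail/zero -> 0x00
vd[12] tail/zero -> 0x00
vd[13] tail/zero -> 0x00
vd[14] tail/zero -> 0x00
vd[15] tail/zero -> 0x00

vd = [140, 88, 72, 176, 82, 153, 253, 0, 0, 0, 0, 0, 0, 0, 0, 0]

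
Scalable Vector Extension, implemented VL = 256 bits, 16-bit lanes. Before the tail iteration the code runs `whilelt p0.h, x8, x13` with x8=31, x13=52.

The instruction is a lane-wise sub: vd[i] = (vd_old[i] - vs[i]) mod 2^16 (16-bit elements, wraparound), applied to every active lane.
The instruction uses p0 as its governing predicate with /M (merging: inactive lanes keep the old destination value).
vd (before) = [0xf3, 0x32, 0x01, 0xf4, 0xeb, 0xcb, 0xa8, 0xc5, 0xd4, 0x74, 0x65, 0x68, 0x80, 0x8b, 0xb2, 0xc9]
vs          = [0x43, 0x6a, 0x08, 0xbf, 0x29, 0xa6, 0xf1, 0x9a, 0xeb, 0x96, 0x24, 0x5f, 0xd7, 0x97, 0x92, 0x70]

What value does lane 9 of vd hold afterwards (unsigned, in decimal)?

vd[9] = 65502

register lanes = 256/16 = 16
whilelt: lane j active iff 31+j < 52 → j < 21 → 16 active
lane  0: sub(0xf3,0x43) ⇒ 0xb0
lane  1: sub(0x32,0x6a) ⇒ 0xffc8
lane  2: sub(0x01,0x08) ⇒ 0xfff9
lane  3: sub(0xf4,0xbf) ⇒ 0x35
lane  4: sub(0xeb,0x29) ⇒ 0xc2
lane  5: sub(0xcb,0xa6) ⇒ 0x25
lane  6: sub(0xa8,0xf1) ⇒ 0xffb7
lane  7: sub(0xc5,0x9a) ⇒ 0x2b
lane  8: sub(0xd4,0xeb) ⇒ 0xffe9
lane  9: sub(0x74,0x96) ⇒ 0xffde
lane 10: sub(0x65,0x24) ⇒ 0x41
lane 11: sub(0x68,0x5f) ⇒ 0x09
lane 12: sub(0x80,0xd7) ⇒ 0xffa9
lane 13: sub(0x8b,0x97) ⇒ 0xfff4
lane 14: sub(0xb2,0x92) ⇒ 0x20
lane 15: sub(0xc9,0x70) ⇒ 0x59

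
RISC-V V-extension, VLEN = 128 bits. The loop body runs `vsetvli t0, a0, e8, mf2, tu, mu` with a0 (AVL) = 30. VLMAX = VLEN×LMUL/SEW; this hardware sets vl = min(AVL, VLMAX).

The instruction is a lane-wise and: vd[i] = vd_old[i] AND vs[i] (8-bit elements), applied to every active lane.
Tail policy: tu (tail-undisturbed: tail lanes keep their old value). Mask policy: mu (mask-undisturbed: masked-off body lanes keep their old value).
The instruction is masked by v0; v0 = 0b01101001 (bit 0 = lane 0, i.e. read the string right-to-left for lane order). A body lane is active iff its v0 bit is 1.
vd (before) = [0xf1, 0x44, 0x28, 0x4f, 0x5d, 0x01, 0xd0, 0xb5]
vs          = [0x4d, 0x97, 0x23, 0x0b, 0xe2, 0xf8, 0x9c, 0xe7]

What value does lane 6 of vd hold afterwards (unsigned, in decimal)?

vd[6] = 144

lanes per group: 128·1/2/8 = 8
vl = min(AVL, VLMAX) = min(30, 8) = 8
lane  0: and(0xf1,0x4d) ⇒ 0x41
lane  1: mask-off/keep ⇒ 0x44
lane  2: mask-off/keep ⇒ 0x28
lane  3: and(0x4f,0x0b) ⇒ 0x0b
lane  4: mask-off/keep ⇒ 0x5d
lane  5: and(0x01,0xf8) ⇒ 0x00
lane  6: and(0xd0,0x9c) ⇒ 0x90
lane  7: mask-off/keep ⇒ 0xb5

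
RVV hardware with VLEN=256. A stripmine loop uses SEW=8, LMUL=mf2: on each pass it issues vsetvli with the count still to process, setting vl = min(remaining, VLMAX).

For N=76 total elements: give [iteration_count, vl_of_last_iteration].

VLMAX = VLEN×LMUL/SEW = 256×1/2/8 = 16
76 elements at 16/iter → 5 passes, remainder 12 on the last

[iterations, last_vl] = [5, 12]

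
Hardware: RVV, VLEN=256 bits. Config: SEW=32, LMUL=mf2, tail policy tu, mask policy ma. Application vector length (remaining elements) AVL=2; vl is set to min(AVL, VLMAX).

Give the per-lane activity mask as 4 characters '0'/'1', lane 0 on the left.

lanes per group: 256·1/2/32 = 4
AVL=2 ≤ VLMAX=4, so vl = 2
bits (lane 0 leftmost): 1100

predicate = 1100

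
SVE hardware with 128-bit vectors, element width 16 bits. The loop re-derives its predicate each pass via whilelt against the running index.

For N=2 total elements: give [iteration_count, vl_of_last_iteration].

[iterations, last_vl] = [1, 2]

lane count: 128 div 16 = 8
2 elements at 8/iter → 1 passes, remainder 2 on the last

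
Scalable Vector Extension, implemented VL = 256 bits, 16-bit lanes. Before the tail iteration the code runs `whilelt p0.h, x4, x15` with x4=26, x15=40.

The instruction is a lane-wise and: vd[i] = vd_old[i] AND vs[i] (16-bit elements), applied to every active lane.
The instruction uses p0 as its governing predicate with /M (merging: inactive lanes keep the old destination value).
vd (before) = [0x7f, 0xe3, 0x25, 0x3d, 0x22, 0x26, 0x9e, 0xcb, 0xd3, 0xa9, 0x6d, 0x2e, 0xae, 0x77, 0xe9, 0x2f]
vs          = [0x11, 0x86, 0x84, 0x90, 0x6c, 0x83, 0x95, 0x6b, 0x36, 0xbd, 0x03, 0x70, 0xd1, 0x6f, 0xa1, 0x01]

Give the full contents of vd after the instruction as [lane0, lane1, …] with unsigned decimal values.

vd = [17, 130, 4, 16, 32, 2, 148, 75, 18, 169, 1, 32, 128, 103, 233, 47]

register lanes = 256/16 = 16
whilelt: lane j active iff 26+j < 40 → j < 14 → 14 active
  i=0: and(0x7f,0x11) → 17
  i=1: and(0xe3,0x86) → 130
  i=2: and(0x25,0x84) → 4
  i=3: and(0x3d,0x90) → 16
  i=4: and(0x22,0x6c) → 32
  i=5: and(0x26,0x83) → 2
  i=6: and(0x9e,0x95) → 148
  i=7: and(0xcb,0x6b) → 75
  i=8: and(0xd3,0x36) → 18
  i=9: and(0xa9,0xbd) → 169
  i=10: and(0x6d,0x03) → 1
  i=11: and(0x2e,0x70) → 32
  i=12: and(0xae,0xd1) → 128
  i=13: and(0x77,0x6f) → 103
  i=14: tail/keep → 233
  i=15: tail/keep → 47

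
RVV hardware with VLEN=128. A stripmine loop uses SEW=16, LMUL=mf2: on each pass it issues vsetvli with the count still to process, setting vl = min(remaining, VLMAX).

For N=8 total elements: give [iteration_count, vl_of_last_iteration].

[iterations, last_vl] = [2, 4]

lanes per group: 128·1/2/16 = 4
8 elements at 4/iter → 2 passes, remainder 4 on the last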